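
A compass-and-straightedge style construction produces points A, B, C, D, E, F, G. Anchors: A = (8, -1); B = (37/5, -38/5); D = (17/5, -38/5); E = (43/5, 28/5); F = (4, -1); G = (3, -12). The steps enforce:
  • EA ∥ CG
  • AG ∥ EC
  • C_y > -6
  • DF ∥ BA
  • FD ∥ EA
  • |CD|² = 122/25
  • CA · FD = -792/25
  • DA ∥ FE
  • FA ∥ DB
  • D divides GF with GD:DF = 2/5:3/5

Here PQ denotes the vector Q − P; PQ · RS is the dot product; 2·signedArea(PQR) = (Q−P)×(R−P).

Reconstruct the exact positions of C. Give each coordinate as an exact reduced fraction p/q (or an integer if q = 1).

C = (18/5, -27/5)

1. C_x = 18/5  [EA ∥ CG ∩ AG ∥ EC]
2. C_y = -27/5  [EA ∥ CG ∩ AG ∥ EC]
   → C = (18/5, -27/5)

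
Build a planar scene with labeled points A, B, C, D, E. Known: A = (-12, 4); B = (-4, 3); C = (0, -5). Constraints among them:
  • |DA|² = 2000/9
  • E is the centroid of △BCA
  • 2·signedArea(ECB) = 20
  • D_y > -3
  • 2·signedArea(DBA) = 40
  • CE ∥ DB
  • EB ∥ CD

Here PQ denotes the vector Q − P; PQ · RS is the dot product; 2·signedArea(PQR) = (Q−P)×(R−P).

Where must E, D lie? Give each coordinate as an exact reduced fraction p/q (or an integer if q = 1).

D = (4/3, -8/3)
E = (-16/3, 2/3)

1. E_x = -16/3  [E is the centroid of △BCA]
2. E_y = 2/3  [E is the centroid of △BCA]
   → E = (-16/3, 2/3)
3. D_x = 4/3  [CE ∥ DB ∩ EB ∥ CD]
4. D_y = -8/3  [CE ∥ DB ∩ EB ∥ CD]
   → D = (4/3, -8/3)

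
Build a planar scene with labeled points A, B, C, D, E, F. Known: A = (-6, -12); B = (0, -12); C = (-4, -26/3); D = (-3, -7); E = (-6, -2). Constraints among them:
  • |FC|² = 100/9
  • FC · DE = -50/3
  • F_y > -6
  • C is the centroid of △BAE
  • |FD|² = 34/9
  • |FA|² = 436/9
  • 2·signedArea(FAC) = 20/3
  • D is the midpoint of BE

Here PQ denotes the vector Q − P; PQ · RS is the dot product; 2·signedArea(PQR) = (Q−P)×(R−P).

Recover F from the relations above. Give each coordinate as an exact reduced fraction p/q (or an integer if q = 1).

1. F_x = -4  [2·signedArea(FAC) = 20/3 ∩ FC · DE = -50/3]
2. F_y = -16/3  [2·signedArea(FAC) = 20/3 ∩ FC · DE = -50/3]
   → F = (-4, -16/3)

F = (-4, -16/3)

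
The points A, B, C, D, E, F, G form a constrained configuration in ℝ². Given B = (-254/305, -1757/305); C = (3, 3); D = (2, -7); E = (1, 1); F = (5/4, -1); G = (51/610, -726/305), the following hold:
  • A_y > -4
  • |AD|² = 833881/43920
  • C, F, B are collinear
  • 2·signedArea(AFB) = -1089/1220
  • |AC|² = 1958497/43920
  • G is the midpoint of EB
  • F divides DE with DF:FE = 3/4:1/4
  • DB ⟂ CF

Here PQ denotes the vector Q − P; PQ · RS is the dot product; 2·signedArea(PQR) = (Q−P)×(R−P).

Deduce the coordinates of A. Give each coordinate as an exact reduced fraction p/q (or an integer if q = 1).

1. A_x = 611/3660  [line 1452/305·x + -2541/1220·y + -2178/305 = 0 ∩ |AD|² = 833881/43920]
2. A_y = -2788/915  [line 1452/305·x + -2541/1220·y + -2178/305 = 0 ∩ |AD|² = 833881/43920]
   → A = (611/3660, -2788/915)

A = (611/3660, -2788/915)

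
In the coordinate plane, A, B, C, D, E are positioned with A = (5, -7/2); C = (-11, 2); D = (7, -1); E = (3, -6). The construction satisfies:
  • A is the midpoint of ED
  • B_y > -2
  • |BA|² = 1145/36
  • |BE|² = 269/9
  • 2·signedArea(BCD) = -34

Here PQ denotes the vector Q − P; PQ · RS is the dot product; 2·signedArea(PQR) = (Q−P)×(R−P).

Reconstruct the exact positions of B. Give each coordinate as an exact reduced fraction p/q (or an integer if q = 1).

B = (-1/3, -5/3)

1. B_x = -1/3  [line 3·x + 18·y + 31 = 0 ∩ |BE|² = 269/9]
2. B_y = -5/3  [line 3·x + 18·y + 31 = 0 ∩ |BE|² = 269/9]
   → B = (-1/3, -5/3)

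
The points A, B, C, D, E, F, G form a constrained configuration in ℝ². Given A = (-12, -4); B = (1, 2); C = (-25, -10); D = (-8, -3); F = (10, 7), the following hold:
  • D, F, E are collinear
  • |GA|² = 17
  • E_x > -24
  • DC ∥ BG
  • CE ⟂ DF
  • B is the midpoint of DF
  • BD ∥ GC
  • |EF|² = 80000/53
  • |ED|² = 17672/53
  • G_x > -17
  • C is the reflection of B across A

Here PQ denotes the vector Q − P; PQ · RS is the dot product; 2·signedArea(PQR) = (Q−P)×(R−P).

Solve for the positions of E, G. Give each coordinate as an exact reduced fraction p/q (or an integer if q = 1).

E = (-1270/53, -629/53)
G = (-16, -5)

1. E_x = -1270/53  [D, F, E are collinear ∩ CE ⟂ DF]
2. E_y = -629/53  [D, F, E are collinear ∩ CE ⟂ DF]
   → E = (-1270/53, -629/53)
3. G_x = -16  [BD ∥ GC ∩ DC ∥ BG]
4. G_y = -5  [BD ∥ GC ∩ DC ∥ BG]
   → G = (-16, -5)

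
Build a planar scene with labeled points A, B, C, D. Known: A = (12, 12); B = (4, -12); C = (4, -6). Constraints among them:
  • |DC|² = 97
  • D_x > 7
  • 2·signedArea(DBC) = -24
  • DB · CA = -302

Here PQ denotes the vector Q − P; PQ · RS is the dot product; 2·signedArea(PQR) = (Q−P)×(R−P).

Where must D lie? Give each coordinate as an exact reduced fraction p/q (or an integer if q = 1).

1. D_x = 8  [DB · CA = -302 ∩ 2·signedArea(DBC) = -24]
2. D_y = 3  [DB · CA = -302 ∩ 2·signedArea(DBC) = -24]
   → D = (8, 3)

D = (8, 3)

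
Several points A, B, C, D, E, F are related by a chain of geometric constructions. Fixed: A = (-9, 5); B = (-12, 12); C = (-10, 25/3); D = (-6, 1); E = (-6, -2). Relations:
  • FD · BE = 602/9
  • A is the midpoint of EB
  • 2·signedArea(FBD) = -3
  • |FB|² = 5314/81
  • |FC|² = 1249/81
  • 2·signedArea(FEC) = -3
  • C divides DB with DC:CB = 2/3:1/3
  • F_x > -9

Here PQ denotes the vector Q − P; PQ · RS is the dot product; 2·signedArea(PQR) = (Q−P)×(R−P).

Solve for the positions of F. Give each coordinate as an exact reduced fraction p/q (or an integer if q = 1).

F = (-25/3, 43/9)

1. F_x = -25/3  [2·signedArea(FBD) = -3 ∩ 2·signedArea(FEC) = -3]
2. F_y = 43/9  [2·signedArea(FBD) = -3 ∩ 2·signedArea(FEC) = -3]
   → F = (-25/3, 43/9)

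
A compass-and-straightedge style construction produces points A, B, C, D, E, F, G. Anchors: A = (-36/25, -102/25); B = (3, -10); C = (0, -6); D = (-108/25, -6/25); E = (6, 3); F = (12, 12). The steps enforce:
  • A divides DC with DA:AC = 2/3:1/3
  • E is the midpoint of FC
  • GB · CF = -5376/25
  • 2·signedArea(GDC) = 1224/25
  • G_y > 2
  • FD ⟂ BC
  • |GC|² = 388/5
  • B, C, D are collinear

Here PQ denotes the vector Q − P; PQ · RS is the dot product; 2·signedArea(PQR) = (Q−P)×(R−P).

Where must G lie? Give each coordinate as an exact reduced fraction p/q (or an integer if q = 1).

G = (52/25, 64/25)

1. G_x = 52/25  [2·signedArea(GDC) = 1224/25 ∩ GB · CF = -5376/25]
2. G_y = 64/25  [2·signedArea(GDC) = 1224/25 ∩ GB · CF = -5376/25]
   → G = (52/25, 64/25)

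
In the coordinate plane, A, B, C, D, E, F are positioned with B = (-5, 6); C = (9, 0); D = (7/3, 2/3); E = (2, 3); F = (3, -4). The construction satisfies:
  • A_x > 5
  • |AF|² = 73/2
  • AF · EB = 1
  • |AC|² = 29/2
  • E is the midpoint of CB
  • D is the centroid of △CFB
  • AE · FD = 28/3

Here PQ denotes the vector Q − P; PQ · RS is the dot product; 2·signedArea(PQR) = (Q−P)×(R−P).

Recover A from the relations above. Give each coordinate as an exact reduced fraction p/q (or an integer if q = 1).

A = (11/2, 3/2)

1. A_x = 11/2  [AF · EB = 1 ∩ AE · FD = 28/3]
2. A_y = 3/2  [AF · EB = 1 ∩ AE · FD = 28/3]
   → A = (11/2, 3/2)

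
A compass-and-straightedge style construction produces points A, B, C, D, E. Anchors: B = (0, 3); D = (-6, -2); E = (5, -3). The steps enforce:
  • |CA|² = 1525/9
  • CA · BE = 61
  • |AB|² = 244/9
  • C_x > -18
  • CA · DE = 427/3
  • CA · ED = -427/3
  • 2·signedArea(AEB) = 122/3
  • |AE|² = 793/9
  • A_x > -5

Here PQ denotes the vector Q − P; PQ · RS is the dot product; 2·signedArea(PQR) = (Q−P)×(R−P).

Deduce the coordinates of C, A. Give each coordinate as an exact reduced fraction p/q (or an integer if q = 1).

A = (-4, -1/3)
C = (-17, -1)

1. A_x = -4  [line -6·x + -5·y + -77/3 = 0 ∩ |AB|² = 244/9]
2. A_y = -1/3  [line -6·x + -5·y + -77/3 = 0 ∩ |AB|² = 244/9]
   → A = (-4, -1/3)
3. C_x = -17  [CA · BE = 61 ∩ CA · DE = 427/3]
4. C_y = -1  [CA · BE = 61 ∩ CA · DE = 427/3]
   → C = (-17, -1)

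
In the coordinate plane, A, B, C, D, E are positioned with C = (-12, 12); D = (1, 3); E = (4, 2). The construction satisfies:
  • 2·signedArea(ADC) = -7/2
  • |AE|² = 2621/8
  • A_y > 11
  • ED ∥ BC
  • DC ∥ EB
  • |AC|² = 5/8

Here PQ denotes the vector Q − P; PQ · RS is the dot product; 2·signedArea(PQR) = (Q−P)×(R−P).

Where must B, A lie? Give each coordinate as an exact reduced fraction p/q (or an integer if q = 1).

1. B_x = -9  [ED ∥ BC ∩ DC ∥ EB]
2. B_y = 11  [ED ∥ BC ∩ DC ∥ EB]
   → B = (-9, 11)
3. A_x = -45/4  [line -9·x + -13·y + 103/2 = 0 ∩ |AE|² = 2621/8]
4. A_y = 47/4  [line -9·x + -13·y + 103/2 = 0 ∩ |AE|² = 2621/8]
   → A = (-45/4, 47/4)

A = (-45/4, 47/4)
B = (-9, 11)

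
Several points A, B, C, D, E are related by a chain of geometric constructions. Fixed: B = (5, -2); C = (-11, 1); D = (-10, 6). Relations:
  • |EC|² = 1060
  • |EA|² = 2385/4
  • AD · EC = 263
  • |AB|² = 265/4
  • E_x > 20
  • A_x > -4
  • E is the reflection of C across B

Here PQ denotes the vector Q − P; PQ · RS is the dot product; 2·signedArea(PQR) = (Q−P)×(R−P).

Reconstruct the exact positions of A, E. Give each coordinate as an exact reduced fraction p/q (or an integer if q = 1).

A = (-3, -1/2)
E = (21, -5)

1. E_x = 21  [E is the reflection of C across B]
2. E_y = -5  [E is the reflection of C across B]
   → E = (21, -5)
3. A_x = -3  [line 32·x + -6·y + 93 = 0 ∩ |AB|² = 265/4]
4. A_y = -1/2  [line 32·x + -6·y + 93 = 0 ∩ |AB|² = 265/4]
   → A = (-3, -1/2)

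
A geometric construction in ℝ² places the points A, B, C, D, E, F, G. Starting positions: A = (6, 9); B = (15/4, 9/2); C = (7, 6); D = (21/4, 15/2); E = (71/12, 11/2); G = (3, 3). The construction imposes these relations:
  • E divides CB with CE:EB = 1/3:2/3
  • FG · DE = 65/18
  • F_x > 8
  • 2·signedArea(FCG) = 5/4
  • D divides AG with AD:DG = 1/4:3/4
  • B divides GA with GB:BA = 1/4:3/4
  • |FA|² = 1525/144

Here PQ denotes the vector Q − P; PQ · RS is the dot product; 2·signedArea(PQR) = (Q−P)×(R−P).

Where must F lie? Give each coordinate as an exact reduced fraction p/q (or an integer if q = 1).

F = (97/12, 13/2)

1. F_x = 97/12  [FG · DE = 65/18 ∩ 2·signedArea(FCG) = 5/4]
2. F_y = 13/2  [FG · DE = 65/18 ∩ 2·signedArea(FCG) = 5/4]
   → F = (97/12, 13/2)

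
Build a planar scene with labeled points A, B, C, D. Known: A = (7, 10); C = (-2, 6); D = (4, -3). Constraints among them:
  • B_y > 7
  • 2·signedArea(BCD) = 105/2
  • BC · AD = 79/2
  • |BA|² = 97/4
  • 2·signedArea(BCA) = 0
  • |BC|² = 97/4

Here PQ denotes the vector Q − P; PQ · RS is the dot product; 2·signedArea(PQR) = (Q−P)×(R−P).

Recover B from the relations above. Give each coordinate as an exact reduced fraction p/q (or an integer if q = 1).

B = (5/2, 8)

1. B_x = 5/2  [2·signedArea(BCA) = 0 ∩ 2·signedArea(BCD) = 105/2]
2. B_y = 8  [2·signedArea(BCA) = 0 ∩ 2·signedArea(BCD) = 105/2]
   → B = (5/2, 8)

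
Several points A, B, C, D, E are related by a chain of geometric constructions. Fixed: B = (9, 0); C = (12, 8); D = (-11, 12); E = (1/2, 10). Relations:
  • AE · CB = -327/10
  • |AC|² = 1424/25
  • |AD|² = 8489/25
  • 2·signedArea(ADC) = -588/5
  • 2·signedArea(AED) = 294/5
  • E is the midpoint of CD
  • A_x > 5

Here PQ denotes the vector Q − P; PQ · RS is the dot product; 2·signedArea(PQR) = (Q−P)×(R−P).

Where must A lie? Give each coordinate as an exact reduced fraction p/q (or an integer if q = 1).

1. A_x = 28/5  [AE · CB = -327/10 ∩ 2·signedArea(AED) = 294/5]
2. A_y = 4  [AE · CB = -327/10 ∩ 2·signedArea(AED) = 294/5]
   → A = (28/5, 4)

A = (28/5, 4)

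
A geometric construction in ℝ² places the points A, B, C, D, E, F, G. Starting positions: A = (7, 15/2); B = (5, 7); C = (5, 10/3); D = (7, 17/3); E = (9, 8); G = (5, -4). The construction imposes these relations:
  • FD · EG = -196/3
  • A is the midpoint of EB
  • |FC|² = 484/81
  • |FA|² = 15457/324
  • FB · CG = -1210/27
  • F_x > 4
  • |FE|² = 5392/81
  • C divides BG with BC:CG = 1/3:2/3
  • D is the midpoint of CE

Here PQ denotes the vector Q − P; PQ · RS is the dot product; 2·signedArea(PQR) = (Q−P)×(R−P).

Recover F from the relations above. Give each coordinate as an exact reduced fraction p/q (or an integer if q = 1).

1. F_x = 5  [FD · EG = -196/3 ∩ FB · CG = -1210/27]
2. F_y = 8/9  [FD · EG = -196/3 ∩ FB · CG = -1210/27]
   → F = (5, 8/9)

F = (5, 8/9)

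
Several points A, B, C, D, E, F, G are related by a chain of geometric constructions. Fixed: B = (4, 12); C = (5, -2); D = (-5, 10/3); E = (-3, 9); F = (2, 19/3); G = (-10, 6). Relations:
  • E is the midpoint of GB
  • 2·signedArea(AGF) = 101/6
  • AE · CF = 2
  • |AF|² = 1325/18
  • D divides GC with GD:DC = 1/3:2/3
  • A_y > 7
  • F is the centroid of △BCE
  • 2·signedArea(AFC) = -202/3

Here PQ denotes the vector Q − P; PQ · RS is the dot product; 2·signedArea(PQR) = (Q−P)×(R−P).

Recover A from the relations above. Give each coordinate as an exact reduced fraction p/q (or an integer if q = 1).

A = (-13/2, 15/2)

1. A_x = -13/2  [2·signedArea(AFC) = -202/3 ∩ AE · CF = 2]
2. A_y = 15/2  [2·signedArea(AFC) = -202/3 ∩ AE · CF = 2]
   → A = (-13/2, 15/2)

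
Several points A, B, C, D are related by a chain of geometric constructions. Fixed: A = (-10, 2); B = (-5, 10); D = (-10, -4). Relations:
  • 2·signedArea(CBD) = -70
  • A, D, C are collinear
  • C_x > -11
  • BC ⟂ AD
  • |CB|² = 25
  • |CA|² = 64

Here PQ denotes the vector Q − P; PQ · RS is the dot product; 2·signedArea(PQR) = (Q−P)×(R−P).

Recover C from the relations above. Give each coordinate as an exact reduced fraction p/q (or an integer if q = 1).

1. C_x = -10  [A, D, C are collinear ∩ BC ⟂ AD]
2. C_y = 10  [A, D, C are collinear ∩ BC ⟂ AD]
   → C = (-10, 10)

C = (-10, 10)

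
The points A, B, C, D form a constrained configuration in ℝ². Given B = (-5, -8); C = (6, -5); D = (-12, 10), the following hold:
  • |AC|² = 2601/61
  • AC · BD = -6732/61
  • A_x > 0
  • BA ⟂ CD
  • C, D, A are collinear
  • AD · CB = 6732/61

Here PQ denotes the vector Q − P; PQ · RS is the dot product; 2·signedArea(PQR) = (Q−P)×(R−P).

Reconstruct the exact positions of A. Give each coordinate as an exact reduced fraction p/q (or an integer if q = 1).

A = (60/61, -50/61)

1. A_x = 60/61  [C, D, A are collinear ∩ BA ⟂ CD]
2. A_y = -50/61  [C, D, A are collinear ∩ BA ⟂ CD]
   → A = (60/61, -50/61)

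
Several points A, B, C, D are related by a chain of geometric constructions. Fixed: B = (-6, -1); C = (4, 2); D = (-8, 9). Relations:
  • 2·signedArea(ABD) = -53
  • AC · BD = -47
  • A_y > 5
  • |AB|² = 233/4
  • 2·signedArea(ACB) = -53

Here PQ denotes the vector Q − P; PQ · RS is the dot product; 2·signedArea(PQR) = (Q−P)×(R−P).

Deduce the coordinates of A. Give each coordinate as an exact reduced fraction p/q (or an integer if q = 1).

1. A_x = -2  [AC · BD = -47 ∩ 2·signedArea(ACB) = -53]
2. A_y = 11/2  [AC · BD = -47 ∩ 2·signedArea(ACB) = -53]
   → A = (-2, 11/2)

A = (-2, 11/2)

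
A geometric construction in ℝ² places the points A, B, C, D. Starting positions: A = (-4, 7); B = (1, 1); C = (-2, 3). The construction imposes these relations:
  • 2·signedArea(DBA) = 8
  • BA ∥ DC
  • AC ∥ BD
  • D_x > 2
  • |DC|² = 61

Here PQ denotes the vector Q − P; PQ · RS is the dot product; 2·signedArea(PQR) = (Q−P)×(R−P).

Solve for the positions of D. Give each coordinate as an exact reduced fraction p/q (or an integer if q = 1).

1. D_x = 3  [BA ∥ DC ∩ AC ∥ BD]
2. D_y = -3  [BA ∥ DC ∩ AC ∥ BD]
   → D = (3, -3)

D = (3, -3)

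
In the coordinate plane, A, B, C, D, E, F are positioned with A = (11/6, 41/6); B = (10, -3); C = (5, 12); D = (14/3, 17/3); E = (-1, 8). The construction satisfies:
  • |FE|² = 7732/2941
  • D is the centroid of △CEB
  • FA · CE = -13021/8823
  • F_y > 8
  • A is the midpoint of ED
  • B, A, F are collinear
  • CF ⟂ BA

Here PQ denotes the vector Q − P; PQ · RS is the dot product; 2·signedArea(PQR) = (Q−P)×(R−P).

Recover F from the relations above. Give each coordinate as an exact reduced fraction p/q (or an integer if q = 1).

F = (1725/2941, 24512/2941)

1. F_x = 1725/2941  [B, A, F are collinear ∩ CF ⟂ BA]
2. F_y = 24512/2941  [B, A, F are collinear ∩ CF ⟂ BA]
   → F = (1725/2941, 24512/2941)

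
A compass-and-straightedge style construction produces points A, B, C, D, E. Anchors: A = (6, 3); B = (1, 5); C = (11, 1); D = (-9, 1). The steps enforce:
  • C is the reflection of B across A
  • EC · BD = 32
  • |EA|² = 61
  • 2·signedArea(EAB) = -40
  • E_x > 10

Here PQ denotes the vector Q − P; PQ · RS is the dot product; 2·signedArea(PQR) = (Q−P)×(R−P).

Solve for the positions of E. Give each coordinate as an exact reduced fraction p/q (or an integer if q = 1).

E = (11, 9)

1. E_x = 11  [EC · BD = 32 ∩ 2·signedArea(EAB) = -40]
2. E_y = 9  [EC · BD = 32 ∩ 2·signedArea(EAB) = -40]
   → E = (11, 9)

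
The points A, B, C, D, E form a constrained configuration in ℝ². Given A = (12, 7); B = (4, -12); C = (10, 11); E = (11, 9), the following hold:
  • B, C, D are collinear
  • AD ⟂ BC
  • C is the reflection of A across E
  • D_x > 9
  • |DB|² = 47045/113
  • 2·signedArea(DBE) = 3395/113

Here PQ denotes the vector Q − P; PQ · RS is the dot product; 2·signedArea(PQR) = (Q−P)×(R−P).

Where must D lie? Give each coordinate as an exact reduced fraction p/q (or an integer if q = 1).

1. D_x = 1034/113  [B, C, D are collinear ∩ AD ⟂ BC]
2. D_y = 875/113  [B, C, D are collinear ∩ AD ⟂ BC]
   → D = (1034/113, 875/113)

D = (1034/113, 875/113)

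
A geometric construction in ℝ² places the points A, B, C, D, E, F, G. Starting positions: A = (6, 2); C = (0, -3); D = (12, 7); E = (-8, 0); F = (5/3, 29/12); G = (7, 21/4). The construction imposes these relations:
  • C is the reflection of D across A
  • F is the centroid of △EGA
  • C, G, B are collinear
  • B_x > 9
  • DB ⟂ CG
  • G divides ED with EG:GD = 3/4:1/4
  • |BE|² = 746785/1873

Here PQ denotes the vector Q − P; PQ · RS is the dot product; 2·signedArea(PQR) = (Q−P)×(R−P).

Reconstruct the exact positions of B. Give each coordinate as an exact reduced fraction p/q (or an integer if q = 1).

B = (18648/1873, 16359/1873)

1. B_x = 18648/1873  [C, G, B are collinear ∩ DB ⟂ CG]
2. B_y = 16359/1873  [C, G, B are collinear ∩ DB ⟂ CG]
   → B = (18648/1873, 16359/1873)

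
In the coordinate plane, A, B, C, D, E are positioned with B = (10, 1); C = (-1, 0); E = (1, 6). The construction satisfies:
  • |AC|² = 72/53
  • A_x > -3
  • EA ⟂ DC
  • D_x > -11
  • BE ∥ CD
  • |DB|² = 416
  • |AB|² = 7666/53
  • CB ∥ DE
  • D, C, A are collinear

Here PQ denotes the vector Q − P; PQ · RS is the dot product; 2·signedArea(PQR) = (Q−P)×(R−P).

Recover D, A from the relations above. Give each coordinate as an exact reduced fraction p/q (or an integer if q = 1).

A = (-107/53, 30/53)
D = (-10, 5)

1. D_x = -10  [CB ∥ DE ∩ BE ∥ CD]
2. D_y = 5  [CB ∥ DE ∩ BE ∥ CD]
   → D = (-10, 5)
3. A_x = -107/53  [D, C, A are collinear ∩ EA ⟂ DC]
4. A_y = 30/53  [D, C, A are collinear ∩ EA ⟂ DC]
   → A = (-107/53, 30/53)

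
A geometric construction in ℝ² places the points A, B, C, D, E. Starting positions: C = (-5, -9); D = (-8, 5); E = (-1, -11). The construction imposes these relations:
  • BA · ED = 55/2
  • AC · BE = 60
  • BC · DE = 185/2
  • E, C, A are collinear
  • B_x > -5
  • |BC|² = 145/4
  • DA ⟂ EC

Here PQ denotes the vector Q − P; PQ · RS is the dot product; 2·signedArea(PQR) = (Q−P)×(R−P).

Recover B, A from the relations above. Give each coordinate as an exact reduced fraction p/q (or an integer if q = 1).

A = (-13, -5)
B = (-9/2, -3)

1. B_x = -9/2  [line -7·x + 16·y + 33/2 = 0 ∩ |BC|² = 145/4]
2. B_y = -3  [line -7·x + 16·y + 33/2 = 0 ∩ |BC|² = 145/4]
   → B = (-9/2, -3)
3. A_x = -13  [E, C, A are collinear ∩ DA ⟂ EC]
4. A_y = -5  [E, C, A are collinear ∩ DA ⟂ EC]
   → A = (-13, -5)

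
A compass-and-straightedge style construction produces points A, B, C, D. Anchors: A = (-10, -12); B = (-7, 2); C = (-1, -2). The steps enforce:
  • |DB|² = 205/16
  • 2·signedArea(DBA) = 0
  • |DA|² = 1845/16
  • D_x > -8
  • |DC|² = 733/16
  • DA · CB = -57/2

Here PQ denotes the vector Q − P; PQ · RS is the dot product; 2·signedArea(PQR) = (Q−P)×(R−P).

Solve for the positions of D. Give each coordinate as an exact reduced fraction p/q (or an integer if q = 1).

1. D_x = -31/4  [2·signedArea(DBA) = 0 ∩ DA · CB = -57/2]
2. D_y = -3/2  [2·signedArea(DBA) = 0 ∩ DA · CB = -57/2]
   → D = (-31/4, -3/2)

D = (-31/4, -3/2)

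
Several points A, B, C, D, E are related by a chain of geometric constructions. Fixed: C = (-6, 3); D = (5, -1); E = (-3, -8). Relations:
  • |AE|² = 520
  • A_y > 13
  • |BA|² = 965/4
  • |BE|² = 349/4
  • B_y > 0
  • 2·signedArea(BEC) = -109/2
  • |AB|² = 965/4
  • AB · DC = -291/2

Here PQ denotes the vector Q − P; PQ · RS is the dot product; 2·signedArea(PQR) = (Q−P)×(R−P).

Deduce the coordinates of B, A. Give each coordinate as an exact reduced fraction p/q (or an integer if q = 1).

A = (-9, 14)
B = (-1/2, 1)

1. B_x = -1/2  [line -11·x + -3·y + -5/2 = 0 ∩ |BE|² = 349/4]
2. B_y = 1  [line -11·x + -3·y + -5/2 = 0 ∩ |BE|² = 349/4]
   → B = (-1/2, 1)
3. A_x = -9  [line 11·x + -4·y + 155 = 0 ∩ |BA|² = 965/4]
4. A_y = 14  [line 11·x + -4·y + 155 = 0 ∩ |BA|² = 965/4]
   → A = (-9, 14)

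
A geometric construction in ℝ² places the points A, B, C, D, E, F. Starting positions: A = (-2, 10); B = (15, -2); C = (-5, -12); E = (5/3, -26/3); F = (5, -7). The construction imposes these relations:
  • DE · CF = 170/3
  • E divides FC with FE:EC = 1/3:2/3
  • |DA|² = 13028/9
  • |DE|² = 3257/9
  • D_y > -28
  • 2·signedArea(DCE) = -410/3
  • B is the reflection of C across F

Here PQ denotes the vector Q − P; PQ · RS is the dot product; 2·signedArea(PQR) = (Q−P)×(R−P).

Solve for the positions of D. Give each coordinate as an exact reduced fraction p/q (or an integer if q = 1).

1. D_x = 16/3  [DE · CF = 170/3 ∩ 2·signedArea(DCE) = -410/3]
2. D_y = -82/3  [DE · CF = 170/3 ∩ 2·signedArea(DCE) = -410/3]
   → D = (16/3, -82/3)

D = (16/3, -82/3)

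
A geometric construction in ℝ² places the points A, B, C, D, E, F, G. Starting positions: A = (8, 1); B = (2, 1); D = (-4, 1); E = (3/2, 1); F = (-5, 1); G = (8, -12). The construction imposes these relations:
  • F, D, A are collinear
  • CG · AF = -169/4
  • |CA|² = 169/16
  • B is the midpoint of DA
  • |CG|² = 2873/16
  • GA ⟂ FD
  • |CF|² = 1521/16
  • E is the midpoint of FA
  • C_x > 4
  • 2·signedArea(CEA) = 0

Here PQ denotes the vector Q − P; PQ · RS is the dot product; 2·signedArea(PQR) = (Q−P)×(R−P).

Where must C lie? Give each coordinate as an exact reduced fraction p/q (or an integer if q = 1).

C = (19/4, 1)

1. C_x = 19/4  [2·signedArea(CEA) = 0 ∩ CG · AF = -169/4]
2. C_y = 1  [2·signedArea(CEA) = 0 ∩ CG · AF = -169/4]
   → C = (19/4, 1)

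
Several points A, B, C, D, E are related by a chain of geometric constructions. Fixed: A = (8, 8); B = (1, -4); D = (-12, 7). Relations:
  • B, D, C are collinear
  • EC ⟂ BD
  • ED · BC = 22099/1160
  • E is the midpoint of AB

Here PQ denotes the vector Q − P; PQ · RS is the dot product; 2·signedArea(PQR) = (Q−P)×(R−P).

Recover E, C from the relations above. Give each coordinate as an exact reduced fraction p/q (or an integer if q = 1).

C = (47/580, -1869/580)
E = (9/2, 2)

1. E_x = 9/2  [E is the midpoint of AB]
2. E_y = 2  [E is the midpoint of AB]
   → E = (9/2, 2)
3. C_x = 47/580  [B, D, C are collinear ∩ EC ⟂ BD]
4. C_y = -1869/580  [B, D, C are collinear ∩ EC ⟂ BD]
   → C = (47/580, -1869/580)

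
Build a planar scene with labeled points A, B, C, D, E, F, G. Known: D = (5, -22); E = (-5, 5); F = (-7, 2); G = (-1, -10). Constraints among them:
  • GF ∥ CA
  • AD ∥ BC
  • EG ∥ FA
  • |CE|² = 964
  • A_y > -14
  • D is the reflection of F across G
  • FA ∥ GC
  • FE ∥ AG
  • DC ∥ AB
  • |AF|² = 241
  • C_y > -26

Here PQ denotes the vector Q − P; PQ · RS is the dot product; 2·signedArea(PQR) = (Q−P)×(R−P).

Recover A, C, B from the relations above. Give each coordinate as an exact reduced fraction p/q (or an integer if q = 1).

1. A_x = -3  [FE ∥ AG ∩ EG ∥ FA]
2. A_y = -13  [FE ∥ AG ∩ EG ∥ FA]
   → A = (-3, -13)
3. C_x = 3  [GF ∥ CA ∩ FA ∥ GC]
4. C_y = -25  [GF ∥ CA ∩ FA ∥ GC]
   → C = (3, -25)
5. B_x = -5  [AD ∥ BC ∩ DC ∥ AB]
6. B_y = -16  [AD ∥ BC ∩ DC ∥ AB]
   → B = (-5, -16)

A = (-3, -13)
B = (-5, -16)
C = (3, -25)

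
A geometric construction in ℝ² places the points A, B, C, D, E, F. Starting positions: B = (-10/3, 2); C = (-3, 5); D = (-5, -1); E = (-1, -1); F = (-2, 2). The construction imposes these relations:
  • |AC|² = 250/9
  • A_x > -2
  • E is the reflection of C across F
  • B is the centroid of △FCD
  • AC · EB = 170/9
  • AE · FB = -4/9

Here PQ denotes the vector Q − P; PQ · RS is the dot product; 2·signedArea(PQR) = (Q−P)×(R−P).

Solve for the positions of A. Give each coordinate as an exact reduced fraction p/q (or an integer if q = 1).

A = (-4/3, 0)

1. A_x = -4/3  [AE · FB = -4/9 ∩ AC · EB = 170/9]
2. A_y = 0  [AE · FB = -4/9 ∩ AC · EB = 170/9]
   → A = (-4/3, 0)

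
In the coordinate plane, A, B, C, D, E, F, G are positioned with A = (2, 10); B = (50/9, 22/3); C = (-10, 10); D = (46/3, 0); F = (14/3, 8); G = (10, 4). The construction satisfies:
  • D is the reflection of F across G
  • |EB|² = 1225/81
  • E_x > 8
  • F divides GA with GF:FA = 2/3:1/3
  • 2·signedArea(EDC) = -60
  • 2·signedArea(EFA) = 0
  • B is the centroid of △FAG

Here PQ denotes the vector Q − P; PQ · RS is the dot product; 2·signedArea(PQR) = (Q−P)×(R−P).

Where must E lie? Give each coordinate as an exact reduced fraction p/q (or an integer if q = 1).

E = (26/3, 5)

1. E_x = 26/3  [2·signedArea(EFA) = 0 ∩ 2·signedArea(EDC) = -60]
2. E_y = 5  [2·signedArea(EFA) = 0 ∩ 2·signedArea(EDC) = -60]
   → E = (26/3, 5)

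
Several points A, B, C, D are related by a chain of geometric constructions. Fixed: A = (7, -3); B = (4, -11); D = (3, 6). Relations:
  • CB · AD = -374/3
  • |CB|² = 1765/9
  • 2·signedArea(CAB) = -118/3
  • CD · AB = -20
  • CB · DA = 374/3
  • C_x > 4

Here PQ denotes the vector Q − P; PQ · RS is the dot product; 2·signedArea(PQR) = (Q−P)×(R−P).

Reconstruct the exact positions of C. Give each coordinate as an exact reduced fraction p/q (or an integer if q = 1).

1. C_x = 13/3  [2·signedArea(CAB) = -118/3 ∩ CB · DA = 374/3]
2. C_y = 3  [2·signedArea(CAB) = -118/3 ∩ CB · DA = 374/3]
   → C = (13/3, 3)

C = (13/3, 3)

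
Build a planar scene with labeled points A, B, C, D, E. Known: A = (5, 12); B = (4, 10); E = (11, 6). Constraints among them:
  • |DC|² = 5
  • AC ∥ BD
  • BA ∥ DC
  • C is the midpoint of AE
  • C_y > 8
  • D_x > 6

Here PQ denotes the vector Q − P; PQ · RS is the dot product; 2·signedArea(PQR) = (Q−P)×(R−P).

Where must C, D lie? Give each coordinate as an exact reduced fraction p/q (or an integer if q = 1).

1. C_x = 8  [C is the midpoint of AE]
2. C_y = 9  [C is the midpoint of AE]
   → C = (8, 9)
3. D_x = 7  [BA ∥ DC ∩ AC ∥ BD]
4. D_y = 7  [BA ∥ DC ∩ AC ∥ BD]
   → D = (7, 7)

C = (8, 9)
D = (7, 7)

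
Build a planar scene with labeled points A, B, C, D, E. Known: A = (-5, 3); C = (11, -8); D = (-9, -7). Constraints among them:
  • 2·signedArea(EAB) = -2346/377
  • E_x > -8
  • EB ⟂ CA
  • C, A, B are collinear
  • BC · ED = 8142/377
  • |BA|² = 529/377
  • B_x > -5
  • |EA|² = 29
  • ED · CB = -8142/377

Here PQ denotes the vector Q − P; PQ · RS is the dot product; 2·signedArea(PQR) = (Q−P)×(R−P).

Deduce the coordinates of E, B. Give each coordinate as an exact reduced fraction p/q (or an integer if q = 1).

1. B_x = -1517/377  [line -11·x + -16·y + -7 = 0 ∩ |BA|² = 529/377]
2. B_y = 878/377  [line -11·x + -16·y + -7 = 0 ∩ |BA|² = 529/377]
   → B = (-1517/377, 878/377)
3. E_x = -7  [ED · CB = -8142/377 ∩ 2·signedArea(EAB) = -2346/377]
4. E_y = -2  [ED · CB = -8142/377 ∩ 2·signedArea(EAB) = -2346/377]
   → E = (-7, -2)

B = (-1517/377, 878/377)
E = (-7, -2)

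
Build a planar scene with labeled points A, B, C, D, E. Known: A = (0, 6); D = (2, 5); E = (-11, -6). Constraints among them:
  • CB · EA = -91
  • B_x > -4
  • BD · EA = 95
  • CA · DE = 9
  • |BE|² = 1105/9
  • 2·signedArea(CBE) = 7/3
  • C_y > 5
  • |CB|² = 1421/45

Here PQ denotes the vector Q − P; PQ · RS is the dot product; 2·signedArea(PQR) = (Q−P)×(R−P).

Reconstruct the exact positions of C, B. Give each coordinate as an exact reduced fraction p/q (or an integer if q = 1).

B = (-3, 5/3)
C = (6/5, 27/5)

1. B_x = -3  [line -11·x + -12·y + -13 = 0 ∩ |BE|² = 1105/9]
2. B_y = 5/3  [line -11·x + -12·y + -13 = 0 ∩ |BE|² = 1105/9]
   → B = (-3, 5/3)
3. C_x = 6/5  [CB · EA = -91 ∩ CA · DE = 9]
4. C_y = 27/5  [CB · EA = -91 ∩ CA · DE = 9]
   → C = (6/5, 27/5)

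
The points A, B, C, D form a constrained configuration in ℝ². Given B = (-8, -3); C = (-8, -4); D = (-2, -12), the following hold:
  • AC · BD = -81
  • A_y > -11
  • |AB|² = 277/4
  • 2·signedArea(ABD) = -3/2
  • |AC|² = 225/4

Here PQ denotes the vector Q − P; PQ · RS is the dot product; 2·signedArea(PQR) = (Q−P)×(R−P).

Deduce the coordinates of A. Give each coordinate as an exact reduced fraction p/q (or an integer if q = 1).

1. A_x = -7/2  [2·signedArea(ABD) = -3/2 ∩ AC · BD = -81]
2. A_y = -10  [2·signedArea(ABD) = -3/2 ∩ AC · BD = -81]
   → A = (-7/2, -10)

A = (-7/2, -10)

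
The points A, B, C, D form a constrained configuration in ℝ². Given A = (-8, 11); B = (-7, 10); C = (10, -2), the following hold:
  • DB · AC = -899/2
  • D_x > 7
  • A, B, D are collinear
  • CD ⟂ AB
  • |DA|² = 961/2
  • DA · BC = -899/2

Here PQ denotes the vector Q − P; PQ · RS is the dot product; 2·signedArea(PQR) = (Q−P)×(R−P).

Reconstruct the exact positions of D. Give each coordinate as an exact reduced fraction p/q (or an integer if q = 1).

1. D_x = 15/2  [A, B, D are collinear ∩ CD ⟂ AB]
2. D_y = -9/2  [A, B, D are collinear ∩ CD ⟂ AB]
   → D = (15/2, -9/2)

D = (15/2, -9/2)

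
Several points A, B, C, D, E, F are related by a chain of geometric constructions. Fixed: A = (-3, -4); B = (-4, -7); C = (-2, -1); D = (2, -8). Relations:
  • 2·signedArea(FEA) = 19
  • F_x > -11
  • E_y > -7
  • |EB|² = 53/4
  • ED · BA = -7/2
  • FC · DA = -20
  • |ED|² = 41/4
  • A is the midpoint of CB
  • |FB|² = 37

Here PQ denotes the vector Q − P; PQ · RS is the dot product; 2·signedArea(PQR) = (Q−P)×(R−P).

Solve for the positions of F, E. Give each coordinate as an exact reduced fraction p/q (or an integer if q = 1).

E = (-1/2, -6)
F = (-10, -6)

1. E_x = -1/2  [line -1·x + -3·y + -37/2 = 0 ∩ |ED|² = 41/4]
2. E_y = -6  [line -1·x + -3·y + -37/2 = 0 ∩ |ED|² = 41/4]
   → E = (-1/2, -6)
3. F_x = -10  [FC · DA = -20 ∩ 2·signedArea(FEA) = 19]
4. F_y = -6  [FC · DA = -20 ∩ 2·signedArea(FEA) = 19]
   → F = (-10, -6)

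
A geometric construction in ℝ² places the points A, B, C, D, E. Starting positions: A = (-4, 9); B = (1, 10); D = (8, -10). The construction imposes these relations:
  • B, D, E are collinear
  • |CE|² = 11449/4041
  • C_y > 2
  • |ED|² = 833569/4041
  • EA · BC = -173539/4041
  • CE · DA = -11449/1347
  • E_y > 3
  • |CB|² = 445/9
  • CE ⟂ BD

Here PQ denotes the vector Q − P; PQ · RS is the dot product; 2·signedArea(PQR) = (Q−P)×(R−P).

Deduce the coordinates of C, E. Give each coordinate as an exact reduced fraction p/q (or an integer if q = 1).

C = (5/3, 3)
E = (4385/1347, 4790/1347)

1. E_x = 4385/1347  [line 20·x + 7·y + -90 = 0 ∩ |ED|² = 833569/4041]
2. E_y = 4790/1347  [line 20·x + 7·y + -90 = 0 ∩ |ED|² = 833569/4041]
   → E = (4385/1347, 4790/1347)
3. C_x = 5/3  [CE · DA = -11449/1347 ∩ CE ⟂ BD]
4. C_y = 3  [CE · DA = -11449/1347 ∩ CE ⟂ BD]
   → C = (5/3, 3)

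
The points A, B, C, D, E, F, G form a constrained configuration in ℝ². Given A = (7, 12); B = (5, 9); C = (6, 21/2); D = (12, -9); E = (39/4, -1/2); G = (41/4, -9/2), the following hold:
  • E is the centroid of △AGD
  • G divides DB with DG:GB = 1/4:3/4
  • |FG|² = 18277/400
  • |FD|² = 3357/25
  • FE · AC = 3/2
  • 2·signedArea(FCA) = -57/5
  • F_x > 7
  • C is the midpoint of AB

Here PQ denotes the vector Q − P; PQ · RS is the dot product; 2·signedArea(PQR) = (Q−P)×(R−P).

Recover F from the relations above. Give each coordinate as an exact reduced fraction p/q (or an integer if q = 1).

F = (39/5, 9/5)

1. F_x = 39/5  [FE · AC = 3/2 ∩ 2·signedArea(FCA) = -57/5]
2. F_y = 9/5  [FE · AC = 3/2 ∩ 2·signedArea(FCA) = -57/5]
   → F = (39/5, 9/5)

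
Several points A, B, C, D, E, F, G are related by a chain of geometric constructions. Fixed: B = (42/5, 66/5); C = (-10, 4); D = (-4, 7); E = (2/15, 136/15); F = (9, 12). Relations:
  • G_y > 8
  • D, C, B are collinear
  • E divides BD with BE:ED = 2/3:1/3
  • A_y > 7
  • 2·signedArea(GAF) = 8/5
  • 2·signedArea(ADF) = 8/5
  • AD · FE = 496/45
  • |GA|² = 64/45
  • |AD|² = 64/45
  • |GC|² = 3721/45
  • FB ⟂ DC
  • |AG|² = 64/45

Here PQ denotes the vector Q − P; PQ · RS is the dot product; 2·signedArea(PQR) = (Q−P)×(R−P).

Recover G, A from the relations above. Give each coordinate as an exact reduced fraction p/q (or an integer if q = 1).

A = (-44/15, 113/15)
G = (-28/15, 121/15)

1. A_x = -44/15  [2·signedArea(ADF) = 8/5 ∩ AD · FE = 496/45]
2. A_y = 113/15  [2·signedArea(ADF) = 8/5 ∩ AD · FE = 496/45]
   → A = (-44/15, 113/15)
3. G_x = -28/15  [line -67/15·x + 179/15·y + -523/5 = 0 ∩ |GA|² = 64/45]
4. G_y = 121/15  [line -67/15·x + 179/15·y + -523/5 = 0 ∩ |GA|² = 64/45]
   → G = (-28/15, 121/15)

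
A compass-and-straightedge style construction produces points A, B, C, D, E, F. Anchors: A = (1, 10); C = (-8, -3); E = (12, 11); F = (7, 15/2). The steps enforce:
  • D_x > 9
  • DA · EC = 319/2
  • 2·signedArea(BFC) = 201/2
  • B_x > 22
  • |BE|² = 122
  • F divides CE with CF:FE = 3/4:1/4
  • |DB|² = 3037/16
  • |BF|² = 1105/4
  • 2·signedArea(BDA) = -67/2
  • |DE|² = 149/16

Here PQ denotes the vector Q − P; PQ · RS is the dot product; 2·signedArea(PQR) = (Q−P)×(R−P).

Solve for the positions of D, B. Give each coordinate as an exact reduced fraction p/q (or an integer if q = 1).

B = (23, 12)
D = (19/2, 37/4)

1. D_x = 19/2  [line 20·x + 14·y + -639/2 = 0 ∩ |DE|² = 149/16]
2. D_y = 37/4  [line 20·x + 14·y + -639/2 = 0 ∩ |DE|² = 149/16]
   → D = (19/2, 37/4)
3. B_x = 23  [2·signedArea(BDA) = -67/2 ∩ 2·signedArea(BFC) = 201/2]
4. B_y = 12  [2·signedArea(BDA) = -67/2 ∩ 2·signedArea(BFC) = 201/2]
   → B = (23, 12)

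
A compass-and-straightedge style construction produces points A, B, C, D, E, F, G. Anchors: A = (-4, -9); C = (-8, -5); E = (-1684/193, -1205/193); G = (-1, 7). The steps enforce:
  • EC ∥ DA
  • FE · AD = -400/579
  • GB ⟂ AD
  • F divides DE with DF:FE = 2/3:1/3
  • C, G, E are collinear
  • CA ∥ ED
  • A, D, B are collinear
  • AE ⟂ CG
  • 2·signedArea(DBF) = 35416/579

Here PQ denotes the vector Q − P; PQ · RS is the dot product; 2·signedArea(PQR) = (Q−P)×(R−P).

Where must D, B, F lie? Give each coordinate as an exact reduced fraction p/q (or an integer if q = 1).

1. D_x = -912/193  [EC ∥ DA ∩ CA ∥ ED]
2. D_y = -1977/193  [EC ∥ DA ∩ CA ∥ ED]
   → D = (-912/193, -1977/193)
3. B_x = 719/193  [A, D, B are collinear ∩ GB ⟂ AD]
4. B_y = 819/193  [A, D, B are collinear ∩ GB ⟂ AD]
   → B = (719/193, 819/193)
5. F_x = -4280/579  [F divides DE with DF:FE = 2/3:1/3]
6. F_y = -4387/579  [F divides DE with DF:FE = 2/3:1/3]
   → F = (-4280/579, -4387/579)

B = (719/193, 819/193)
D = (-912/193, -1977/193)
F = (-4280/579, -4387/579)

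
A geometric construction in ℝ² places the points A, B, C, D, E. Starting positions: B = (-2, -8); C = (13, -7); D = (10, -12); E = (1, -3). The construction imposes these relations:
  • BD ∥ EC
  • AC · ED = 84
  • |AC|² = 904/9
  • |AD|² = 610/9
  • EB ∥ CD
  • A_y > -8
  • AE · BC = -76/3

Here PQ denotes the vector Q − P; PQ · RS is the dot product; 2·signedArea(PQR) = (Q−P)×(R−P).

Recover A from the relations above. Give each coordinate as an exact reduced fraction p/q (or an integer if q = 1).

1. A_x = 3  [AE · BC = -76/3 ∩ AC · ED = 84]
2. A_y = -23/3  [AE · BC = -76/3 ∩ AC · ED = 84]
   → A = (3, -23/3)

A = (3, -23/3)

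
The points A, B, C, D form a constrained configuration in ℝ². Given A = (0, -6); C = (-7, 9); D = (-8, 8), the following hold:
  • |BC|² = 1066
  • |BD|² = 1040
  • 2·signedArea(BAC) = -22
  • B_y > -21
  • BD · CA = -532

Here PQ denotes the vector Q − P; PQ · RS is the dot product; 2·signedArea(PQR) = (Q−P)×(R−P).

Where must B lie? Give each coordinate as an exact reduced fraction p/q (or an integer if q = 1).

1. B_x = 8  [BD · CA = -532 ∩ 2·signedArea(BAC) = -22]
2. B_y = -20  [BD · CA = -532 ∩ 2·signedArea(BAC) = -22]
   → B = (8, -20)

B = (8, -20)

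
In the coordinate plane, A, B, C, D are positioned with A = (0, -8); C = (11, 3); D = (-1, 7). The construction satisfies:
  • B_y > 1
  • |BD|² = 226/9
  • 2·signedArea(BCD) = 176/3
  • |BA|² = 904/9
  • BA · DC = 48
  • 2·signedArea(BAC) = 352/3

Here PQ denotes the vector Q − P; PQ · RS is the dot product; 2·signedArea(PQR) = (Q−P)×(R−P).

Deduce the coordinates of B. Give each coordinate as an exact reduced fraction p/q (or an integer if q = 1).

1. B_x = -2/3  [2·signedArea(BAC) = 352/3 ∩ BA · DC = 48]
2. B_y = 2  [2·signedArea(BAC) = 352/3 ∩ BA · DC = 48]
   → B = (-2/3, 2)

B = (-2/3, 2)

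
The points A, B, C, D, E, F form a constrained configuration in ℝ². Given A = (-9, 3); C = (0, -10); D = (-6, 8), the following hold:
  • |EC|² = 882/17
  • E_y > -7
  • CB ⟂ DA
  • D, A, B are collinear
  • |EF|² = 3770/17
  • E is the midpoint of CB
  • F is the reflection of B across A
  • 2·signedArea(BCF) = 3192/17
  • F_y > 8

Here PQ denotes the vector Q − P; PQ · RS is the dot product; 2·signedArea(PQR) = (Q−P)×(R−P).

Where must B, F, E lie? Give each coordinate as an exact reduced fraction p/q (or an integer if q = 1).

B = (-210/17, -44/17)
E = (-105/17, -107/17)
F = (-96/17, 146/17)

1. B_x = -210/17  [D, A, B are collinear ∩ CB ⟂ DA]
2. B_y = -44/17  [D, A, B are collinear ∩ CB ⟂ DA]
   → B = (-210/17, -44/17)
3. F_x = -96/17  [F is the reflection of B across A]
4. F_y = 146/17  [F is the reflection of B across A]
   → F = (-96/17, 146/17)
5. E_x = -105/17  [E is the midpoint of CB]
6. E_y = -107/17  [E is the midpoint of CB]
   → E = (-105/17, -107/17)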